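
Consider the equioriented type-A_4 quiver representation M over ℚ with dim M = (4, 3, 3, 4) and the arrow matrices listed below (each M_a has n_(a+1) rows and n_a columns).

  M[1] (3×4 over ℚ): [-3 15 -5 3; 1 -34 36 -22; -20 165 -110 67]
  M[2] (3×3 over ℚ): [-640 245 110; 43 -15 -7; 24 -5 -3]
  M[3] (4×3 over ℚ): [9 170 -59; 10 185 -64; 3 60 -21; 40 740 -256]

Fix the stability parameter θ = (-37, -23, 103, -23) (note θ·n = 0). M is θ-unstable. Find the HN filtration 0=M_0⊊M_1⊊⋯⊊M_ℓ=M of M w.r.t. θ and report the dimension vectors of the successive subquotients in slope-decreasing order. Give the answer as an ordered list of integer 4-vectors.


Interval decomposition of M: I[1,1], I[1,3], I[1,4]^2, I[4,4]^2.
HN type (ℓ=4): μ^(1)=103; μ^(2)=40; μ^(3)=-23; μ^(4)=-37

((0, 0, 1, 0); (0, 0, 2, 2); (0, 3, 0, 2); (4, 0, 0, 0))


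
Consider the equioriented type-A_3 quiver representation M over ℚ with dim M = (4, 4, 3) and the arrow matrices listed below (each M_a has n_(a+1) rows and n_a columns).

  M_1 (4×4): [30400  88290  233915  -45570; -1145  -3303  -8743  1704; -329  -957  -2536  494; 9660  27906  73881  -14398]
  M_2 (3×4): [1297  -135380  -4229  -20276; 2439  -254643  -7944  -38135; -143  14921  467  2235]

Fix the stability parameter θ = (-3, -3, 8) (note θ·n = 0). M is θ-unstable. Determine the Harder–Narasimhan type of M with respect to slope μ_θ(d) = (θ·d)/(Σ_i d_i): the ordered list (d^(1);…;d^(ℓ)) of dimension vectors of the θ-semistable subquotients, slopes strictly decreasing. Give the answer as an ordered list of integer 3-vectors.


Via rank(M_{q-1}∘⋯∘M_p): M ≅ I[1,1]^2, I[1,3]^2, I[2,2], I[2,3].
μ_θ-semistable layers: μ^(1)=8; μ^(2)=-3

((0, 0, 3); (4, 4, 0))


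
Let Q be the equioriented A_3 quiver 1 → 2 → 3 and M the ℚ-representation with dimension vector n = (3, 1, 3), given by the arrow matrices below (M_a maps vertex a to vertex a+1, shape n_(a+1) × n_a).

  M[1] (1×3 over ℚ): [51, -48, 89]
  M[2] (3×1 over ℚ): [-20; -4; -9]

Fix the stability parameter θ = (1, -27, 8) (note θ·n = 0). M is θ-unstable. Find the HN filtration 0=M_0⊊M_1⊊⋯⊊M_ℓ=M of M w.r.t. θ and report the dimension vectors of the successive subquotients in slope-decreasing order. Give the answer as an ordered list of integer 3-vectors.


Barcode: M ≅ I[1,1]^2, I[1,3], I[3,3]^2. HN layers by μ_θ (3 steps, strictly decreasing):
  μ^(1)=8; μ^(2)=1; μ^(3)=-13

((0, 0, 3); (2, 0, 0); (1, 1, 0))


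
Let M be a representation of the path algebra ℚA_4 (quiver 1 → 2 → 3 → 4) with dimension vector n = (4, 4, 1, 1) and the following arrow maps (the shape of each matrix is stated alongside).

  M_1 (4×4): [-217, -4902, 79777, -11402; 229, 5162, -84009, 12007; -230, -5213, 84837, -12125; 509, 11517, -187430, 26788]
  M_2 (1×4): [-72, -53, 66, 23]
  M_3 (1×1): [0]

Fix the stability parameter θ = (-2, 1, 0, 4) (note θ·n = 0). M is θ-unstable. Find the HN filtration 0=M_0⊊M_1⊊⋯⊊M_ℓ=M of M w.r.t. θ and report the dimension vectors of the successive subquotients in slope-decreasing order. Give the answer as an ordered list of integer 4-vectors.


Barcode: M ≅ I[1,1], I[1,2]^2, I[1,3], I[2,2], I[4,4]. HN layers by μ_θ (4 steps, strictly decreasing):
  μ^(1)=4; μ^(2)=1; μ^(3)=1/2; μ^(4)=-2

((0, 0, 0, 1); (0, 3, 0, 0); (0, 1, 1, 0); (4, 0, 0, 0))


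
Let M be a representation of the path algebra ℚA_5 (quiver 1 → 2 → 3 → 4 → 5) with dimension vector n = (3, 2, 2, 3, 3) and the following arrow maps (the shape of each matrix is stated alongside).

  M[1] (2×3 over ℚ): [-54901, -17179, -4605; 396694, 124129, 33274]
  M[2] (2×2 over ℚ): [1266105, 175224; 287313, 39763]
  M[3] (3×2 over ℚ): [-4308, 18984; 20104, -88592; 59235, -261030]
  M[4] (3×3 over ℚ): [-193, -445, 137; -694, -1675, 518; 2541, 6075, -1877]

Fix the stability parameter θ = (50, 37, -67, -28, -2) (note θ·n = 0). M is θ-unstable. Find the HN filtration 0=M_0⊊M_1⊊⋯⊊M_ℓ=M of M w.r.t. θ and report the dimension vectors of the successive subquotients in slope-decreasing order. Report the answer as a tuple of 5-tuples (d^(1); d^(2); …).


Interval decomposition of M: I[1,1], I[1,3], I[1,5], I[4,4], I[4,5], I[5,5].
HN type (ℓ=4): μ^(1)=50; μ^(2)=20/3; μ^(3)=-2; μ^(4)=-28

((1, 0, 0, 0, 0); (1, 1, 1, 0, 0); (1, 1, 1, 1, 3); (0, 0, 0, 2, 0))


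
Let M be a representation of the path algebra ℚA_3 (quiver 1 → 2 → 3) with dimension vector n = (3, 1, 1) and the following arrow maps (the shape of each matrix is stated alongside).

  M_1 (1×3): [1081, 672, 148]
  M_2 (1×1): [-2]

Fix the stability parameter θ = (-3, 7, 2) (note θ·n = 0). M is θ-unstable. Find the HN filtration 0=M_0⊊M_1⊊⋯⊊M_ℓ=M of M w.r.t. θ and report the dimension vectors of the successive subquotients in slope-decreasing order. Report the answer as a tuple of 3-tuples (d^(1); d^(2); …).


Barcode: M ≅ I[1,1]^2, I[1,3]. HN layers by μ_θ (2 steps, strictly decreasing):
  μ^(1)=9/2; μ^(2)=-3

((0, 1, 1); (3, 0, 0))


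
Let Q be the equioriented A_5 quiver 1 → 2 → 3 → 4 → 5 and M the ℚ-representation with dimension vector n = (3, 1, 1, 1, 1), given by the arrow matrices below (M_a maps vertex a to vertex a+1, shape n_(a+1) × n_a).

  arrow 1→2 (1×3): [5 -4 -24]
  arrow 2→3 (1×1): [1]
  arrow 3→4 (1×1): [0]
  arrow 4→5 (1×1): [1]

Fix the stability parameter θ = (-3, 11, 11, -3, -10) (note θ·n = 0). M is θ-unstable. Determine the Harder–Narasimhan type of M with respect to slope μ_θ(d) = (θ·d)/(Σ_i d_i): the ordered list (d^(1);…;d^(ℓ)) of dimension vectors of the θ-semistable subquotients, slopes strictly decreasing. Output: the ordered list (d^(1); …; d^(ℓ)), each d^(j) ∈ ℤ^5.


Via rank(M_{q-1}∘⋯∘M_p): M ≅ I[1,1]^2, I[1,3], I[4,5].
μ_θ-semistable layers: μ^(1)=11; μ^(2)=-3; μ^(3)=-13/2

((0, 1, 1, 0, 0); (3, 0, 0, 0, 0); (0, 0, 0, 1, 1))


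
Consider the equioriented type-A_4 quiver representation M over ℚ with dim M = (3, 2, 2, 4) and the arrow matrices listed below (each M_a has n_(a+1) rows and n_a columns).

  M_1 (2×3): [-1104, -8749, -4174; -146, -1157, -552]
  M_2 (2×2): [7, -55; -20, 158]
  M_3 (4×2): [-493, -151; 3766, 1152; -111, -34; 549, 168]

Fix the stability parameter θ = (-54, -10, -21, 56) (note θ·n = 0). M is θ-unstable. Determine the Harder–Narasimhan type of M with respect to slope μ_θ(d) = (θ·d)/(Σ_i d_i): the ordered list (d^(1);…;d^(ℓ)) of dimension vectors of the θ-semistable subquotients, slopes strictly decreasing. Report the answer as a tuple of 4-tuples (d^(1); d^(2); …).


Via rank(M_{q-1}∘⋯∘M_p): M ≅ I[1,1], I[1,4]^2, I[4,4]^2.
μ_θ-semistable layers: μ^(1)=56; μ^(2)=-31/2; μ^(3)=-54

((0, 0, 0, 4); (0, 2, 2, 0); (3, 0, 0, 0))


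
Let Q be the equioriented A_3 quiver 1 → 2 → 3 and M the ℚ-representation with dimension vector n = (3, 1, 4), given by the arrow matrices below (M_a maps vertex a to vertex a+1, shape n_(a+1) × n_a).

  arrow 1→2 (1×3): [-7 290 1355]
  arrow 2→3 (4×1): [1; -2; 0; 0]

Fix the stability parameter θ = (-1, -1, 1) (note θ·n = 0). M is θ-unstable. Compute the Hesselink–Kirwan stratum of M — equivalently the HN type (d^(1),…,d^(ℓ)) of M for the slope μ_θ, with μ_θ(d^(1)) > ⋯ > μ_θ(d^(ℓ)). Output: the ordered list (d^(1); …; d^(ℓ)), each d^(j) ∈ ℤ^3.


Via rank(M_{q-1}∘⋯∘M_p): M ≅ I[1,1]^2, I[1,3], I[3,3]^3.
μ_θ-semistable layers: μ^(1)=1; μ^(2)=-1

((0, 0, 4); (3, 1, 0))


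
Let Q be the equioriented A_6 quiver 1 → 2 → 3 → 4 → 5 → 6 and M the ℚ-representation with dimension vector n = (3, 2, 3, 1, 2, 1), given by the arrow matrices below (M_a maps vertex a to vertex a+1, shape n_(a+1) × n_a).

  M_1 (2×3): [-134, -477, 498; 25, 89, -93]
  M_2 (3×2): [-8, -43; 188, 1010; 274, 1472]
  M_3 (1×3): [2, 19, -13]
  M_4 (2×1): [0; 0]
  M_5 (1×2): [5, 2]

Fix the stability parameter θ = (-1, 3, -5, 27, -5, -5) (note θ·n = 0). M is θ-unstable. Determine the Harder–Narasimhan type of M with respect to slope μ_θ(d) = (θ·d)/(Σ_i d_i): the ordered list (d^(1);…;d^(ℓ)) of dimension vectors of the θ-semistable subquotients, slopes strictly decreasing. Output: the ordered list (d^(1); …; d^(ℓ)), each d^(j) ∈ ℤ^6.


Interval decomposition of M: I[1,1], I[1,3], I[1,4], I[3,3], I[5,5], I[5,6].
HN type (ℓ=3): μ^(1)=27; μ^(2)=-1; μ^(3)=-5

((0, 0, 0, 1, 0, 0); (3, 2, 2, 0, 0, 0); (0, 0, 1, 0, 2, 1))


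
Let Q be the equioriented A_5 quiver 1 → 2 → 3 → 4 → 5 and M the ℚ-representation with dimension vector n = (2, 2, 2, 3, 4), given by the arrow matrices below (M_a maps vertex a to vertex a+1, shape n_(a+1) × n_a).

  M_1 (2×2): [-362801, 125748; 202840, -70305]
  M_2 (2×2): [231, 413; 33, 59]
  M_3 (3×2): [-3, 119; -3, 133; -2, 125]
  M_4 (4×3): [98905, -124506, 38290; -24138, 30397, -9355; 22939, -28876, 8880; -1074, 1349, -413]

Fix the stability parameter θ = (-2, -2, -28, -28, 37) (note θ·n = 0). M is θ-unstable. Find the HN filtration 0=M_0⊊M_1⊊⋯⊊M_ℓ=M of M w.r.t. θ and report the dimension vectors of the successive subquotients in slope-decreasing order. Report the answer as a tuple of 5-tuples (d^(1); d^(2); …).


Via rank(M_{q-1}∘⋯∘M_p): M ≅ I[1,2], I[1,5], I[3,5], I[4,5], I[5,5].
μ_θ-semistable layers: μ^(1)=37; μ^(2)=-2; μ^(3)=-15; μ^(4)=-28

((0, 0, 0, 0, 4); (1, 1, 0, 0, 0); (1, 1, 1, 1, 0); (0, 0, 1, 2, 0))


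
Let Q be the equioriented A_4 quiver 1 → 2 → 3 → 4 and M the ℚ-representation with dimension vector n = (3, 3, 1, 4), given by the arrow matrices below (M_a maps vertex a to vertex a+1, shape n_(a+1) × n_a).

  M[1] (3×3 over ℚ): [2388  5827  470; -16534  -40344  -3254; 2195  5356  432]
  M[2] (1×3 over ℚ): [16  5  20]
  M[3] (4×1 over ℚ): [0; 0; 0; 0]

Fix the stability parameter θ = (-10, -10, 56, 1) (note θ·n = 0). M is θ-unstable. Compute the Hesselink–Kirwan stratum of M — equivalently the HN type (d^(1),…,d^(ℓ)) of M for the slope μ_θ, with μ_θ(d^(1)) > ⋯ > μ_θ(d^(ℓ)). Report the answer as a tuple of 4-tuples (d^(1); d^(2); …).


Barcode: M ≅ I[1,2]^2, I[1,3], I[4,4]^4. HN layers by μ_θ (3 steps, strictly decreasing):
  μ^(1)=56; μ^(2)=1; μ^(3)=-10

((0, 0, 1, 0); (0, 0, 0, 4); (3, 3, 0, 0))


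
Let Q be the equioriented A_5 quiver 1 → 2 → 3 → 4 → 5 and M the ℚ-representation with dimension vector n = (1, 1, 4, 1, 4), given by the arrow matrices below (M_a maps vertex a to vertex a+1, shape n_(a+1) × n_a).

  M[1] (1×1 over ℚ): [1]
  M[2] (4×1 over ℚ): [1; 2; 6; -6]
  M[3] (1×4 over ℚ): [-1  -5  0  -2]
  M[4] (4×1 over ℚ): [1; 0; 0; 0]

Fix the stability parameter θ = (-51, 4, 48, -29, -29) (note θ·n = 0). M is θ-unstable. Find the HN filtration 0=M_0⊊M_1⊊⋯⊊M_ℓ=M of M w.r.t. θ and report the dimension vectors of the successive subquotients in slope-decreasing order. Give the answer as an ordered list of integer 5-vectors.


Via rank(M_{q-1}∘⋯∘M_p): M ≅ I[1,5], I[3,3]^3, I[5,5]^3.
μ_θ-semistable layers: μ^(1)=48; μ^(2)=-3/2; μ^(3)=-29; μ^(4)=-51

((0, 0, 3, 0, 0); (0, 1, 1, 1, 1); (0, 0, 0, 0, 3); (1, 0, 0, 0, 0))


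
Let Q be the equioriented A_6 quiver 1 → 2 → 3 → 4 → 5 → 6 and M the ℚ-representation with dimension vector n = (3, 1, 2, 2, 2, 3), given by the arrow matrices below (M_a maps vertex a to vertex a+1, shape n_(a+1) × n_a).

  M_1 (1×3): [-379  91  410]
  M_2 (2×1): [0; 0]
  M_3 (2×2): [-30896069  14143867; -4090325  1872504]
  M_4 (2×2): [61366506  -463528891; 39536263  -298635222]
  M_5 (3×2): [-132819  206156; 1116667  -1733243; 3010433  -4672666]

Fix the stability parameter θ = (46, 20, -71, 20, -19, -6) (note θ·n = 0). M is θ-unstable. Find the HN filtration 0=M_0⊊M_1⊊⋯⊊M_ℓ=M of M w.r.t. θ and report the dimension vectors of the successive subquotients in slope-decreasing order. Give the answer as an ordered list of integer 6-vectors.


Interval decomposition of M: I[1,1]^2, I[1,2], I[3,6]^2, I[6,6].
HN type (ℓ=5): μ^(1)=46; μ^(2)=33; μ^(3)=-5/3; μ^(4)=-6; μ^(5)=-71

((2, 0, 0, 0, 0, 0); (1, 1, 0, 0, 0, 0); (0, 0, 0, 2, 2, 2); (0, 0, 0, 0, 0, 1); (0, 0, 2, 0, 0, 0))


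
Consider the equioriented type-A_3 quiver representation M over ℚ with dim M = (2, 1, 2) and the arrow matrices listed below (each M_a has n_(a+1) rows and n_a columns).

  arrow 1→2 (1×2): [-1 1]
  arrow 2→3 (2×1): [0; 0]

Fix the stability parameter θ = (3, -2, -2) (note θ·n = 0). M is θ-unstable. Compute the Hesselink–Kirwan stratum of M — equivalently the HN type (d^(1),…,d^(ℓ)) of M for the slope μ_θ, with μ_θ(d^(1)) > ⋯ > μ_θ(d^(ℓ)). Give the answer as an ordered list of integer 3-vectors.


Barcode: M ≅ I[1,1], I[1,2], I[3,3]^2. HN layers by μ_θ (3 steps, strictly decreasing):
  μ^(1)=3; μ^(2)=1/2; μ^(3)=-2

((1, 0, 0); (1, 1, 0); (0, 0, 2))


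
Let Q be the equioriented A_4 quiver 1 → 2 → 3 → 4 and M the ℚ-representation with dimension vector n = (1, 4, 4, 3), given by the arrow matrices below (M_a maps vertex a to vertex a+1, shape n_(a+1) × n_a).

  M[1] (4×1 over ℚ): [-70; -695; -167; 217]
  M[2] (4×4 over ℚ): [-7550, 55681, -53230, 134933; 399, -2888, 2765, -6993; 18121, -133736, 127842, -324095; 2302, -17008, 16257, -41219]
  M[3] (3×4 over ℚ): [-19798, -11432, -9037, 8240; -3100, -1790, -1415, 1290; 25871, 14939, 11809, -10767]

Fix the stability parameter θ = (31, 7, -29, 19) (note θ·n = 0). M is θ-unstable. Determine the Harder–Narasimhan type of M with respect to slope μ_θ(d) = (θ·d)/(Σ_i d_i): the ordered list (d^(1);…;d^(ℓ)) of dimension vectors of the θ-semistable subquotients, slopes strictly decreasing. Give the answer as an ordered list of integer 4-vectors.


Barcode: M ≅ I[1,4], I[2,3], I[2,4]^2. HN layers by μ_θ (3 steps, strictly decreasing):
  μ^(1)=19; μ^(2)=3; μ^(3)=-11

((0, 0, 0, 3); (1, 1, 1, 0); (0, 3, 3, 0))


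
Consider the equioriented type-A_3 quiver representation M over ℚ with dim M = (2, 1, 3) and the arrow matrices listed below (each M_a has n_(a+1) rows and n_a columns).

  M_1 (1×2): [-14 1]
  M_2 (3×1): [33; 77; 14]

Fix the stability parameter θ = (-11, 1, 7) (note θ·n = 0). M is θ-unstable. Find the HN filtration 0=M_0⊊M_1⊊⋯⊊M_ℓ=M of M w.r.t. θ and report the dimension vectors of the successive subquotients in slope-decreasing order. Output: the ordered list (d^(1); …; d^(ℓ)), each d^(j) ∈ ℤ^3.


Interval decomposition of M: I[1,1], I[1,3], I[3,3]^2.
HN type (ℓ=3): μ^(1)=7; μ^(2)=1; μ^(3)=-11

((0, 0, 3); (0, 1, 0); (2, 0, 0))


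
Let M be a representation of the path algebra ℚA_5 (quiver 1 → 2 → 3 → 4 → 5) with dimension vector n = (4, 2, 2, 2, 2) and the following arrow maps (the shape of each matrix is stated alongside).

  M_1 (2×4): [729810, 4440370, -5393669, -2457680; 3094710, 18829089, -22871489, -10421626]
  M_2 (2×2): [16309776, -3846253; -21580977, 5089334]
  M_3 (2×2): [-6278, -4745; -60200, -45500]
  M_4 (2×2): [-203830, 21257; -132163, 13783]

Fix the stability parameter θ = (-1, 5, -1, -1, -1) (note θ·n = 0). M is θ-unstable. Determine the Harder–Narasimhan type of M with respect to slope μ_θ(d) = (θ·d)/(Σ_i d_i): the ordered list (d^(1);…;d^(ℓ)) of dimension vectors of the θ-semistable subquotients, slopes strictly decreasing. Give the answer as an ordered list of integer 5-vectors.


Interval decomposition of M: I[1,1]^2, I[1,3], I[1,5], I[4,5].
HN type (ℓ=3): μ^(1)=2; μ^(2)=1/2; μ^(3)=-1

((0, 1, 1, 0, 0); (0, 1, 1, 1, 1); (4, 0, 0, 1, 1))


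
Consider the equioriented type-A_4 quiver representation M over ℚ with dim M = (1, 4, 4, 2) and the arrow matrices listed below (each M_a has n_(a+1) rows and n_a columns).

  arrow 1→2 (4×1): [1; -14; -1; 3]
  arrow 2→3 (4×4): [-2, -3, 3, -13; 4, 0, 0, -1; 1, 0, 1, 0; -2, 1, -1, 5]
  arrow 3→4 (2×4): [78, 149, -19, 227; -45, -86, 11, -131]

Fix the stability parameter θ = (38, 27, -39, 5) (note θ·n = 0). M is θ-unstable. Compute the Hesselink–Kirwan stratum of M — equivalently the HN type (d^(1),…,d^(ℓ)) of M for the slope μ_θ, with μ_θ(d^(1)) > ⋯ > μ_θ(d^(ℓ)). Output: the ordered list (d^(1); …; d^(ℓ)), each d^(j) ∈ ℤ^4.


Interval decomposition of M: I[1,4], I[2,2], I[2,3], I[2,4], I[3,3].
HN type (ℓ=5): μ^(1)=27; μ^(2)=31/4; μ^(3)=5; μ^(4)=-6; μ^(5)=-39

((0, 1, 0, 0); (1, 1, 1, 1); (0, 0, 0, 1); (0, 2, 2, 0); (0, 0, 1, 0))


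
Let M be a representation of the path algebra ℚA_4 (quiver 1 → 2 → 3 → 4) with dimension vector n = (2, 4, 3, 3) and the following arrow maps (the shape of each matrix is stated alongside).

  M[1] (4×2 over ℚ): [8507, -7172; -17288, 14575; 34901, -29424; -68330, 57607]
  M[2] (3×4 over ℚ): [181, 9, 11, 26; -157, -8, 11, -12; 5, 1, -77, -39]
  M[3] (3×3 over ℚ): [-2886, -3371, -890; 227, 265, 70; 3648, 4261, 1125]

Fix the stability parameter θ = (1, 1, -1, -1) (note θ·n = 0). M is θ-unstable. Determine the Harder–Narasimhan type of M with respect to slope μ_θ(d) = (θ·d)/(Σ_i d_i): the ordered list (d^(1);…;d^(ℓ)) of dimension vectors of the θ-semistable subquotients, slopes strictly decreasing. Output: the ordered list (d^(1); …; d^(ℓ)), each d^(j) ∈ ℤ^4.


Interval decomposition of M: I[1,2], I[1,4], I[2,4]^2.
HN type (ℓ=3): μ^(1)=1; μ^(2)=0; μ^(3)=-1/3

((1, 1, 0, 0); (1, 1, 1, 1); (0, 2, 2, 2))


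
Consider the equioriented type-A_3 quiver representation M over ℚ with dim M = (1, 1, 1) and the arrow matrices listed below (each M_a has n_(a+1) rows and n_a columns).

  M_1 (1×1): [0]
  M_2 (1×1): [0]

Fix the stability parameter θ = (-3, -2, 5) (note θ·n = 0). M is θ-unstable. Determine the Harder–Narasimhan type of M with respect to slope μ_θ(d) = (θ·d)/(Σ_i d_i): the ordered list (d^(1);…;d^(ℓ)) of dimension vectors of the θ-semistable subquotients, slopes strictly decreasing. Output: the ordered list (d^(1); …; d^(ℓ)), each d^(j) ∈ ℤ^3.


Barcode: M ≅ I[1,1], I[2,2], I[3,3]. HN layers by μ_θ (3 steps, strictly decreasing):
  μ^(1)=5; μ^(2)=-2; μ^(3)=-3

((0, 0, 1); (0, 1, 0); (1, 0, 0))


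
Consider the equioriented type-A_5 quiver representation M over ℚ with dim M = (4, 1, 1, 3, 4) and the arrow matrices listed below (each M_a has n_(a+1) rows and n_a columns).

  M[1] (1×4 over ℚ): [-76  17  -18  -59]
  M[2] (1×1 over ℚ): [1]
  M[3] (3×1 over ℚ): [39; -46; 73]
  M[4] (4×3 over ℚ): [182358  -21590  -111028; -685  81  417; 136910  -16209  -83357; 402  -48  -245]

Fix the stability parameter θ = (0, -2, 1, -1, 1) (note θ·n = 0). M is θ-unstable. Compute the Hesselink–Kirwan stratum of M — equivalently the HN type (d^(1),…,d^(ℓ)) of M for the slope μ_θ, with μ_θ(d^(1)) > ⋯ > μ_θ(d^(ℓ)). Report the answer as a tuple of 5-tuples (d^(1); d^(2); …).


Via rank(M_{q-1}∘⋯∘M_p): M ≅ I[1,1]^3, I[1,5], I[4,5]^2, I[5,5].
μ_θ-semistable layers: μ^(1)=1; μ^(2)=0; μ^(3)=-1

((0, 0, 0, 0, 4); (3, 0, 1, 1, 0); (1, 1, 0, 2, 0))


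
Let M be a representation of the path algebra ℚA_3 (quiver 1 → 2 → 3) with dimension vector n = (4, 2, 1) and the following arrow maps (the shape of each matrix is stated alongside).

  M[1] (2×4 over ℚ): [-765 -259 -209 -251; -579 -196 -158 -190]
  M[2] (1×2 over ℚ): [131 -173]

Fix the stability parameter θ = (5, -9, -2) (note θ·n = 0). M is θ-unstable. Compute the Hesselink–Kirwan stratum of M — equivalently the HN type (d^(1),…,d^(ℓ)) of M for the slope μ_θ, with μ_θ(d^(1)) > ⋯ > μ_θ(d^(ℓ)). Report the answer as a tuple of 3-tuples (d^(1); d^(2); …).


Via rank(M_{q-1}∘⋯∘M_p): M ≅ I[1,1]^2, I[1,2], I[1,3].
μ_θ-semistable layers: μ^(1)=5; μ^(2)=-2

((2, 0, 0); (2, 2, 1))


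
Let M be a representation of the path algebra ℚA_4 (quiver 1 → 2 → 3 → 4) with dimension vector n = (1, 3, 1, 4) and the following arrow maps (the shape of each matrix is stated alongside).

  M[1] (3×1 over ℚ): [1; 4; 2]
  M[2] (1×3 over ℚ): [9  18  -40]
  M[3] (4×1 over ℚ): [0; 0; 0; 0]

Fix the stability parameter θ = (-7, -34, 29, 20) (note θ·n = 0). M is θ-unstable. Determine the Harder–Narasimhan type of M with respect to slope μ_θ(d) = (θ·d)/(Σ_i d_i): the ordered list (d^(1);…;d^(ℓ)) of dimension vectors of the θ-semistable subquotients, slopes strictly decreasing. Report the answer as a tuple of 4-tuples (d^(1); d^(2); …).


Interval decomposition of M: I[1,3], I[2,2]^2, I[4,4]^4.
HN type (ℓ=4): μ^(1)=29; μ^(2)=20; μ^(3)=-41/2; μ^(4)=-34

((0, 0, 1, 0); (0, 0, 0, 4); (1, 1, 0, 0); (0, 2, 0, 0))


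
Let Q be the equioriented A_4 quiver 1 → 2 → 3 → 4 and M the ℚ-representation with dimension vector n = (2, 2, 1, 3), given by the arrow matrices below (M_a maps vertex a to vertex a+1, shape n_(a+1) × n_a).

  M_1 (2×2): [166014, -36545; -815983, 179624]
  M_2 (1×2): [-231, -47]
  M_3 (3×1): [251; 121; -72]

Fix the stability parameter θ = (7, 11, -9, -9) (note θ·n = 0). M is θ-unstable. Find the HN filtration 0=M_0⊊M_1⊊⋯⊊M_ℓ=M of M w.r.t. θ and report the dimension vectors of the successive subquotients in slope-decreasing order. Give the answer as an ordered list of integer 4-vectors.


Barcode: M ≅ I[1,2], I[1,4], I[4,4]^2. HN layers by μ_θ (4 steps, strictly decreasing):
  μ^(1)=11; μ^(2)=7; μ^(3)=0; μ^(4)=-9

((0, 1, 0, 0); (1, 0, 0, 0); (1, 1, 1, 1); (0, 0, 0, 2))


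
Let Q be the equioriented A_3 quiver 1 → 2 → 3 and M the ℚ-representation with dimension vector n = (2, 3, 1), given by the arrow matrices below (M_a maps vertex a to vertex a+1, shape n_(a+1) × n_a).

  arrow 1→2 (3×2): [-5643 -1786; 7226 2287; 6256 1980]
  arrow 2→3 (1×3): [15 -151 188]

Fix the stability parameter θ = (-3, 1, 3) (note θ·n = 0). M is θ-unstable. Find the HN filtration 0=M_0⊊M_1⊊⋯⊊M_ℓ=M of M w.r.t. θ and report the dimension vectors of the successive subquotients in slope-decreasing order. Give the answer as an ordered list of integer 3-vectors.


Barcode: M ≅ I[1,2], I[1,3], I[2,2]. HN layers by μ_θ (3 steps, strictly decreasing):
  μ^(1)=3; μ^(2)=1; μ^(3)=-3

((0, 0, 1); (0, 3, 0); (2, 0, 0))


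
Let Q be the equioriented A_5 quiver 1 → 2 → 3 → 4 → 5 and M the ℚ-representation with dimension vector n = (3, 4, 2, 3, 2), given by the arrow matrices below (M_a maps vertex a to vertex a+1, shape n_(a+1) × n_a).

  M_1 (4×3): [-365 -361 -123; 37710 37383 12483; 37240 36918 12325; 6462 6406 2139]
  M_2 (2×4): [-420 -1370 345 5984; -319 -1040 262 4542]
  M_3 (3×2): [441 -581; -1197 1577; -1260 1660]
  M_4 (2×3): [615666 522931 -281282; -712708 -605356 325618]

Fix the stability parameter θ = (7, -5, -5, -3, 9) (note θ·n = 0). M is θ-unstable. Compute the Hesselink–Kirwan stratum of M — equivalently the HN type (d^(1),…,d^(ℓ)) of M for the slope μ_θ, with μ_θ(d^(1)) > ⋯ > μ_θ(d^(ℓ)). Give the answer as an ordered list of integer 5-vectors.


Via rank(M_{q-1}∘⋯∘M_p): M ≅ I[1,2], I[1,3], I[1,5], I[2,2], I[4,4], I[4,5].
μ_θ-semistable layers: μ^(1)=9; μ^(2)=1; μ^(3)=-1; μ^(4)=-3/2; μ^(5)=-3; μ^(6)=-5

((0, 0, 0, 0, 2); (1, 1, 0, 0, 0); (1, 1, 1, 0, 0); (1, 1, 1, 1, 0); (0, 0, 0, 2, 0); (0, 1, 0, 0, 0))


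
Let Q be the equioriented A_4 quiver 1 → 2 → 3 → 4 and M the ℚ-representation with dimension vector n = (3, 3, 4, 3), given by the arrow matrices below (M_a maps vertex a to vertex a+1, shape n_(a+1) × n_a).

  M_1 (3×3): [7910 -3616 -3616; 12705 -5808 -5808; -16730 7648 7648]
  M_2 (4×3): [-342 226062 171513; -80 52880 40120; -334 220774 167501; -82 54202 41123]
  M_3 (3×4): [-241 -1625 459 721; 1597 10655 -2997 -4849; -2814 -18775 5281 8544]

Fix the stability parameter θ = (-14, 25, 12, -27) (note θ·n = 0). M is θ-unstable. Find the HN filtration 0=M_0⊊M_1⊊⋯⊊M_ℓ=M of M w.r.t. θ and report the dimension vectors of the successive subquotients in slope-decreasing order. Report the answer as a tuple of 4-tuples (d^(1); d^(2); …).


Barcode: M ≅ I[1,1]^2, I[1,2], I[2,2], I[2,4], I[3,3]^2, I[3,4], I[4,4]. HN layers by μ_θ (6 steps, strictly decreasing):
  μ^(1)=25; μ^(2)=12; μ^(3)=10/3; μ^(4)=-15/2; μ^(5)=-14; μ^(6)=-27

((0, 2, 0, 0); (0, 0, 2, 0); (0, 1, 1, 1); (0, 0, 1, 1); (3, 0, 0, 0); (0, 0, 0, 1))


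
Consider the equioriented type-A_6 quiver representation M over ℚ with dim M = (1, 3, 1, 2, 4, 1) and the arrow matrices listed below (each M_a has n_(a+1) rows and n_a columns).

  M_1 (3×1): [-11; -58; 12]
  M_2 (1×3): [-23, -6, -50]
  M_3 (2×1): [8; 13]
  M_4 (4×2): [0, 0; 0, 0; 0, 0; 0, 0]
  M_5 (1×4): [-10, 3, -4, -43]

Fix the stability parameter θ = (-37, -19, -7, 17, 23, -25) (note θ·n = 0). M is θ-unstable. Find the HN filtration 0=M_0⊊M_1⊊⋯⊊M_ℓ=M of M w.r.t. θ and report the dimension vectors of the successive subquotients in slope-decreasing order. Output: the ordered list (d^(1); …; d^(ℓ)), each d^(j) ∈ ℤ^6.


Interval decomposition of M: I[1,4], I[2,2]^2, I[4,4], I[5,5]^3, I[5,6].
HN type (ℓ=6): μ^(1)=23; μ^(2)=17; μ^(3)=-1; μ^(4)=-7; μ^(5)=-19; μ^(6)=-37

((0, 0, 0, 0, 3, 0); (0, 0, 0, 2, 0, 0); (0, 0, 0, 0, 1, 1); (0, 0, 1, 0, 0, 0); (0, 3, 0, 0, 0, 0); (1, 0, 0, 0, 0, 0))


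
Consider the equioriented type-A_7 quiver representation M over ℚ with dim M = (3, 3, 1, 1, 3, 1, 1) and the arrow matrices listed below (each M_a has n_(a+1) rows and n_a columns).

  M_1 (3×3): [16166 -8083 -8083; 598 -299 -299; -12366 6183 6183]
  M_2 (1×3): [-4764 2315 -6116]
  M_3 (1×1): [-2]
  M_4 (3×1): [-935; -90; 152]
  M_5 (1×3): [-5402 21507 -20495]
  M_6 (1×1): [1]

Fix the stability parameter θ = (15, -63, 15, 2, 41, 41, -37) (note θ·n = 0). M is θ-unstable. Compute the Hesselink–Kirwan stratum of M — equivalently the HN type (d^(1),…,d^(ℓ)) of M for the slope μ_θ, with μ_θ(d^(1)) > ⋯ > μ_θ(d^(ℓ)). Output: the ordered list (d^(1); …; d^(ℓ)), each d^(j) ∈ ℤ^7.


Barcode: M ≅ I[1,1]^2, I[1,5], I[2,2]^2, I[5,5], I[5,7]. HN layers by μ_θ (5 steps, strictly decreasing):
  μ^(1)=41; μ^(2)=15; μ^(3)=17/2; μ^(4)=-24; μ^(5)=-63

((0, 0, 0, 0, 2, 0, 0); (2, 0, 0, 0, 1, 1, 1); (0, 0, 1, 1, 0, 0, 0); (1, 1, 0, 0, 0, 0, 0); (0, 2, 0, 0, 0, 0, 0))


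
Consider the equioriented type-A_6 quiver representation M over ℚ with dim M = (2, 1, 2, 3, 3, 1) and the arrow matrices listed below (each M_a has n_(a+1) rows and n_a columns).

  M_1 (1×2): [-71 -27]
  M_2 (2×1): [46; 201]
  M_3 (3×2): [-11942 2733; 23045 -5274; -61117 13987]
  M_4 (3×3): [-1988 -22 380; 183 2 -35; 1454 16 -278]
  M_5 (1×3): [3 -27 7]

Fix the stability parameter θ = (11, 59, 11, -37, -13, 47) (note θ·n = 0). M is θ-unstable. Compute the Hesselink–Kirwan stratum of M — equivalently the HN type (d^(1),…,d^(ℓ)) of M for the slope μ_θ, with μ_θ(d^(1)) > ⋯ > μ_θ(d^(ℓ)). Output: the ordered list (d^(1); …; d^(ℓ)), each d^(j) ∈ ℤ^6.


Interval decomposition of M: I[1,1], I[1,4], I[3,6], I[4,5], I[5,5].
HN type (ℓ=4): μ^(1)=47; μ^(2)=11; μ^(3)=-13; μ^(4)=-37

((0, 0, 0, 0, 0, 1); (2, 1, 1, 1, 0, 0); (0, 0, 1, 1, 3, 0); (0, 0, 0, 1, 0, 0))


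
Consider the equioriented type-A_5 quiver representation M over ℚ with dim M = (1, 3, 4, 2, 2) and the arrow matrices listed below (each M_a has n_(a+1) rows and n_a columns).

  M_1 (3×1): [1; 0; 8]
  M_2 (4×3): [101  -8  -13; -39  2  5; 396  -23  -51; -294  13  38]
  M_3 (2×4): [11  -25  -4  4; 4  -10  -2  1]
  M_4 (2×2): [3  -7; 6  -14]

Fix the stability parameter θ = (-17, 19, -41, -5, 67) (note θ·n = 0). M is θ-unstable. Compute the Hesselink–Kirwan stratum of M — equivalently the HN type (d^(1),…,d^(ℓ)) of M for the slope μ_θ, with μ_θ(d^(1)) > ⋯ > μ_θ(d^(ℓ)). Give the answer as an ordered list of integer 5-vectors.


Via rank(M_{q-1}∘⋯∘M_p): M ≅ I[1,5], I[2,3], I[2,4], I[3,3], I[5,5].
μ_θ-semistable layers: μ^(1)=67; μ^(2)=-5; μ^(3)=-11; μ^(4)=-17; μ^(5)=-41

((0, 0, 0, 0, 2); (0, 0, 0, 2, 0); (0, 3, 3, 0, 0); (1, 0, 0, 0, 0); (0, 0, 1, 0, 0))


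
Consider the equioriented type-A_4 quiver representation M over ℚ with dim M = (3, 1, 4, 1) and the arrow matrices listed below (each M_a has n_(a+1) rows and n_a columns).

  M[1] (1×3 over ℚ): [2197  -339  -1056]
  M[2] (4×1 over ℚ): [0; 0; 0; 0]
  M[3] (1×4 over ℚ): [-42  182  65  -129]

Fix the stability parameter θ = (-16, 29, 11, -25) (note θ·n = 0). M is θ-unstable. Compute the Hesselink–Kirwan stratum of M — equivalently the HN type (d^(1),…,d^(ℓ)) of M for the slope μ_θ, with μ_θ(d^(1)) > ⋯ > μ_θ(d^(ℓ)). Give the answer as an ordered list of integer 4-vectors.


Barcode: M ≅ I[1,1]^2, I[1,2], I[3,3]^3, I[3,4]. HN layers by μ_θ (4 steps, strictly decreasing):
  μ^(1)=29; μ^(2)=11; μ^(3)=-7; μ^(4)=-16

((0, 1, 0, 0); (0, 0, 3, 0); (0, 0, 1, 1); (3, 0, 0, 0))


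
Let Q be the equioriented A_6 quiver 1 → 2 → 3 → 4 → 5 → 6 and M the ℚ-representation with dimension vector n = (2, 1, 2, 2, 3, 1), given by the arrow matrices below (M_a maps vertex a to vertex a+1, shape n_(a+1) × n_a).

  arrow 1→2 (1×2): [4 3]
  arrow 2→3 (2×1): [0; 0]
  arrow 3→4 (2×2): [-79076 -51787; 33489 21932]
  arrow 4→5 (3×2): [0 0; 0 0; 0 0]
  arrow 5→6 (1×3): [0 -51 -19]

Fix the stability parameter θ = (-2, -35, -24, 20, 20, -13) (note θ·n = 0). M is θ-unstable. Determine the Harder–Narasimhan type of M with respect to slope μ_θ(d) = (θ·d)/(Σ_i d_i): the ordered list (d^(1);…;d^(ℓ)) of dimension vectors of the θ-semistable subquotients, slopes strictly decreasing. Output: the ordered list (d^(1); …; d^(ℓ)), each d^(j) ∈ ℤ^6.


Interval decomposition of M: I[1,1], I[1,2], I[3,4]^2, I[5,5]^2, I[5,6].
HN type (ℓ=5): μ^(1)=20; μ^(2)=7/2; μ^(3)=-2; μ^(4)=-37/2; μ^(5)=-24

((0, 0, 0, 2, 2, 0); (0, 0, 0, 0, 1, 1); (1, 0, 0, 0, 0, 0); (1, 1, 0, 0, 0, 0); (0, 0, 2, 0, 0, 0))


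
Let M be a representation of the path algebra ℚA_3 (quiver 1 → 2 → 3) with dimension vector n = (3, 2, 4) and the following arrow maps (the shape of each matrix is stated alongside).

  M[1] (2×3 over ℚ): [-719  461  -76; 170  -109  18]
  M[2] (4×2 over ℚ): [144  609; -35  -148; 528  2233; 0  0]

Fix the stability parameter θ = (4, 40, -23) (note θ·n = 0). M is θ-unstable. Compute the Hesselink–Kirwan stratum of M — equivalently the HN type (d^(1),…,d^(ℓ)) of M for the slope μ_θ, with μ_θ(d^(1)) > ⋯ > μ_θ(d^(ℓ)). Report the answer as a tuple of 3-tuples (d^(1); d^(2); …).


Interval decomposition of M: I[1,1], I[1,3]^2, I[3,3]^2.
HN type (ℓ=3): μ^(1)=17/2; μ^(2)=4; μ^(3)=-23

((0, 2, 2); (3, 0, 0); (0, 0, 2))


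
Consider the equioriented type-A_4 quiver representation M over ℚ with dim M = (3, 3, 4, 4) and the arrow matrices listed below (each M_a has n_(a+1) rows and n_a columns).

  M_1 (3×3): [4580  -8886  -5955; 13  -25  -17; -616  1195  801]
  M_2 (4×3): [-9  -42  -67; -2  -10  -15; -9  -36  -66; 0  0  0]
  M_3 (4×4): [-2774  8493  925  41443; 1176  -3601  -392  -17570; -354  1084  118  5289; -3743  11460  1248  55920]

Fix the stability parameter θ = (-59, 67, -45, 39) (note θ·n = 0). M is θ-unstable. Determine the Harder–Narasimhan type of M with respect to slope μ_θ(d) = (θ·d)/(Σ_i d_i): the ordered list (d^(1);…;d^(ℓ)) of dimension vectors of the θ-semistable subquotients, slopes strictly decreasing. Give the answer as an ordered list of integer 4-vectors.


Barcode: M ≅ I[1,2], I[1,4]^2, I[3,4]^2. HN layers by μ_θ (5 steps, strictly decreasing):
  μ^(1)=67; μ^(2)=39; μ^(3)=11; μ^(4)=-45; μ^(5)=-59

((0, 1, 0, 0); (0, 0, 0, 4); (0, 2, 2, 0); (0, 0, 2, 0); (3, 0, 0, 0))


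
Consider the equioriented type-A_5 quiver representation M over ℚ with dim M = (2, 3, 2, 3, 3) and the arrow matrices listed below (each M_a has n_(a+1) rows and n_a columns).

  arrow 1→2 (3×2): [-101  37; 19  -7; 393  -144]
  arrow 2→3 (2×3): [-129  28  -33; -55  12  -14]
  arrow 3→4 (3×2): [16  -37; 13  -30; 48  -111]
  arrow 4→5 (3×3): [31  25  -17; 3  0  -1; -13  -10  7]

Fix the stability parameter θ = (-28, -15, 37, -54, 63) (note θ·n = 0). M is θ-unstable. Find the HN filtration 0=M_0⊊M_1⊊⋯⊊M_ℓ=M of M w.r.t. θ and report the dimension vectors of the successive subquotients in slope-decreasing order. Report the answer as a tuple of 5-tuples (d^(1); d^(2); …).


Via rank(M_{q-1}∘⋯∘M_p): M ≅ I[1,4], I[1,5], I[2,2], I[4,5], I[5,5].
μ_θ-semistable layers: μ^(1)=63; μ^(2)=-17/2; μ^(3)=-15; μ^(4)=-28; μ^(5)=-54

((0, 0, 0, 0, 3); (0, 0, 2, 2, 0); (0, 3, 0, 0, 0); (2, 0, 0, 0, 0); (0, 0, 0, 1, 0))


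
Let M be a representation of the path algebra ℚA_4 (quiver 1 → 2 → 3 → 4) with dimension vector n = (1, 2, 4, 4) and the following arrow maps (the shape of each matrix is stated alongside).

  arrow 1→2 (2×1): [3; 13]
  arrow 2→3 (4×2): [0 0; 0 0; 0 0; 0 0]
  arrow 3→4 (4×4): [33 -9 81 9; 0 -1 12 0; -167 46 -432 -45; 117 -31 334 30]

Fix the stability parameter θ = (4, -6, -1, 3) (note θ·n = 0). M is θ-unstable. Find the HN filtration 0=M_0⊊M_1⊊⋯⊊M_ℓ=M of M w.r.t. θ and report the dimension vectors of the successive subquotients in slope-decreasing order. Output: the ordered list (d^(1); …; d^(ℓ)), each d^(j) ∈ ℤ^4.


Via rank(M_{q-1}∘⋯∘M_p): M ≅ I[1,2], I[2,2], I[3,4]^4.
μ_θ-semistable layers: μ^(1)=3; μ^(2)=-1; μ^(3)=-6

((0, 0, 0, 4); (1, 1, 4, 0); (0, 1, 0, 0))


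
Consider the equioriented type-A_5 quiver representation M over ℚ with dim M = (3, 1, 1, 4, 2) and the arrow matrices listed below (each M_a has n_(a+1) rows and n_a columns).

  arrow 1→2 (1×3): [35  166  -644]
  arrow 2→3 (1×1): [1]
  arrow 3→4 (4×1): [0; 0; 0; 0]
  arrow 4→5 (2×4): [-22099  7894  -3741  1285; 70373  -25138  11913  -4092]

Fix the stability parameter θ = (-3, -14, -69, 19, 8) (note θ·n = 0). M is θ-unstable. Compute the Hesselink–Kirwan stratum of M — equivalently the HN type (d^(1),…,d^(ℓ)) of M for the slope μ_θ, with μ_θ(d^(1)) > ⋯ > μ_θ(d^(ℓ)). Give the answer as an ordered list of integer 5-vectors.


Via rank(M_{q-1}∘⋯∘M_p): M ≅ I[1,1]^2, I[1,3], I[4,4]^2, I[4,5]^2.
μ_θ-semistable layers: μ^(1)=19; μ^(2)=27/2; μ^(3)=-3; μ^(4)=-86/3

((0, 0, 0, 2, 0); (0, 0, 0, 2, 2); (2, 0, 0, 0, 0); (1, 1, 1, 0, 0))


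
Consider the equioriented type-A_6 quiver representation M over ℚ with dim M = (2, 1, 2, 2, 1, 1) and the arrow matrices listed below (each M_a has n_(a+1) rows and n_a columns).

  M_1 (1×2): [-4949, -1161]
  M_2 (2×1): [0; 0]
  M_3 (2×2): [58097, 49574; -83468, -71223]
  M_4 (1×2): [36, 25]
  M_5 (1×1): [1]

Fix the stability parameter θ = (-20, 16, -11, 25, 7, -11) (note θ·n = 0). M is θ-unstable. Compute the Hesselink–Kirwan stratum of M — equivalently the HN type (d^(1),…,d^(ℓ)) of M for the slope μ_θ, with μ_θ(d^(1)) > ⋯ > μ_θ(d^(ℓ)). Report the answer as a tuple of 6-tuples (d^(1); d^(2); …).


Barcode: M ≅ I[1,1], I[1,2], I[3,4], I[3,6]. HN layers by μ_θ (5 steps, strictly decreasing):
  μ^(1)=25; μ^(2)=16; μ^(3)=7; μ^(4)=-11; μ^(5)=-20

((0, 0, 0, 1, 0, 0); (0, 1, 0, 0, 0, 0); (0, 0, 0, 1, 1, 1); (0, 0, 2, 0, 0, 0); (2, 0, 0, 0, 0, 0))


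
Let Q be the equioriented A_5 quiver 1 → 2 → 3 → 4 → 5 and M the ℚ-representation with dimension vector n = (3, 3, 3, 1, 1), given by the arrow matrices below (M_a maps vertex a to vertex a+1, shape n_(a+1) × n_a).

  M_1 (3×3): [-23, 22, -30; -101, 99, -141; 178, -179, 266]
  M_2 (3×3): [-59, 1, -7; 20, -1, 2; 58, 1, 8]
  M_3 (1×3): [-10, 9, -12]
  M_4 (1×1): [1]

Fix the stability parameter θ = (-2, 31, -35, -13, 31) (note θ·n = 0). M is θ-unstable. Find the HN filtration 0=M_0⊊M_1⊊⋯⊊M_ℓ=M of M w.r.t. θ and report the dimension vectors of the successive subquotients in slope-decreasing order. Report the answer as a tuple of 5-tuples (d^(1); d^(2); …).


Barcode: M ≅ I[1,2], I[1,3], I[1,5], I[3,3]. HN layers by μ_θ (4 steps, strictly decreasing):
  μ^(1)=31; μ^(2)=-2; μ^(3)=-19/4; μ^(4)=-35

((0, 1, 0, 0, 1); (2, 1, 1, 0, 0); (1, 1, 1, 1, 0); (0, 0, 1, 0, 0))


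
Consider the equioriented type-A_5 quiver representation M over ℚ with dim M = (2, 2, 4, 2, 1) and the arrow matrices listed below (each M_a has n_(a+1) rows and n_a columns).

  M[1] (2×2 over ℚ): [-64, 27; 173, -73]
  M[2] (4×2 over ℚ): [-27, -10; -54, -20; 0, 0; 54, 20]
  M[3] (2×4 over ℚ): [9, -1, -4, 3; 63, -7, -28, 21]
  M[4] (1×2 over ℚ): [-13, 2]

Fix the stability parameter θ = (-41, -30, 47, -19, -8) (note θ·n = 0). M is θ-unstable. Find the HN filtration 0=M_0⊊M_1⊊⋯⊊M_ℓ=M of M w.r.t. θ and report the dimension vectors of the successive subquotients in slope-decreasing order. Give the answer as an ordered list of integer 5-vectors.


Via rank(M_{q-1}∘⋯∘M_p): M ≅ I[1,2], I[1,5], I[3,3]^3, I[4,4].
μ_θ-semistable layers: μ^(1)=47; μ^(2)=20/3; μ^(3)=-19; μ^(4)=-30; μ^(5)=-41

((0, 0, 3, 0, 0); (0, 0, 1, 1, 1); (0, 0, 0, 1, 0); (0, 2, 0, 0, 0); (2, 0, 0, 0, 0))


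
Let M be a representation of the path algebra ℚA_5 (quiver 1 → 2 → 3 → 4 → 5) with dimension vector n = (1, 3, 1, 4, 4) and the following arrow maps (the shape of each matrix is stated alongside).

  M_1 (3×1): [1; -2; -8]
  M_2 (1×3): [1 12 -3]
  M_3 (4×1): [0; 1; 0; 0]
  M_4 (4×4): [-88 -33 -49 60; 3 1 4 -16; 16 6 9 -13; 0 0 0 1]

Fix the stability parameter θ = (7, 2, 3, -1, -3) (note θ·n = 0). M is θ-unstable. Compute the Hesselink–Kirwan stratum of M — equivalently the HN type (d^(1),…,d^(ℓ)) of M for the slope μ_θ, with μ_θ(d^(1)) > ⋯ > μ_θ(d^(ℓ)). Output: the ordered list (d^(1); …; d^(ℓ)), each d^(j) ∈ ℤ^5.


Barcode: M ≅ I[1,5], I[2,2]^2, I[4,5]^3. HN layers by μ_θ (3 steps, strictly decreasing):
  μ^(1)=2; μ^(2)=8/5; μ^(3)=-2

((0, 2, 0, 0, 0); (1, 1, 1, 1, 1); (0, 0, 0, 3, 3))


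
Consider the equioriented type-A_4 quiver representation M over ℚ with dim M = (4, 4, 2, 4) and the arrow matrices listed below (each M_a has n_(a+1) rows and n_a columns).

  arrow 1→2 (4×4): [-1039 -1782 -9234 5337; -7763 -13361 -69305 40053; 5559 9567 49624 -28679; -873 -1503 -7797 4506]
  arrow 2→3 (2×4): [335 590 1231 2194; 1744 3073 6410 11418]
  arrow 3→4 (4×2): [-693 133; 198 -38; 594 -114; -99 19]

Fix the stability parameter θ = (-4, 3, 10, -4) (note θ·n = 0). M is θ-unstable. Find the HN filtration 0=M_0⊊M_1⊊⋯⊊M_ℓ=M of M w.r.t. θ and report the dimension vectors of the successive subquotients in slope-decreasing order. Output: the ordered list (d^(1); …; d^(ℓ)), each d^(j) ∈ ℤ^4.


Barcode: M ≅ I[1,2]^2, I[1,3], I[1,4], I[4,4]^3. HN layers by μ_θ (3 steps, strictly decreasing):
  μ^(1)=10; μ^(2)=3; μ^(3)=-4

((0, 0, 1, 0); (0, 4, 1, 1); (4, 0, 0, 3))


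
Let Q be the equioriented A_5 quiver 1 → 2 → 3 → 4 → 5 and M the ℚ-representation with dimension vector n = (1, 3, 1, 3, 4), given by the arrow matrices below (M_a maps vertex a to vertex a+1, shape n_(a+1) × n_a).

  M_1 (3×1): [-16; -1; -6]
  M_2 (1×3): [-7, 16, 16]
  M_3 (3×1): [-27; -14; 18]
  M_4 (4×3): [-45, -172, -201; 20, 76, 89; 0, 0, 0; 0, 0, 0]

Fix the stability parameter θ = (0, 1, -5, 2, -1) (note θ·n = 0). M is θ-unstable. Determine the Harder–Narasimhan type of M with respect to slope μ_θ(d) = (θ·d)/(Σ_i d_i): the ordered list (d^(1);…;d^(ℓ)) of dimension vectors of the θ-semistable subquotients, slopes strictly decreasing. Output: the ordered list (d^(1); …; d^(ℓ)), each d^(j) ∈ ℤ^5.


Barcode: M ≅ I[1,2], I[2,2], I[2,5], I[4,4], I[4,5], I[5,5]^2. HN layers by μ_θ (6 steps, strictly decreasing):
  μ^(1)=2; μ^(2)=1; μ^(3)=1/2; μ^(4)=0; μ^(5)=-1; μ^(6)=-2

((0, 0, 0, 1, 0); (0, 2, 0, 0, 0); (0, 0, 0, 2, 2); (1, 0, 0, 0, 0); (0, 0, 0, 0, 2); (0, 1, 1, 0, 0))


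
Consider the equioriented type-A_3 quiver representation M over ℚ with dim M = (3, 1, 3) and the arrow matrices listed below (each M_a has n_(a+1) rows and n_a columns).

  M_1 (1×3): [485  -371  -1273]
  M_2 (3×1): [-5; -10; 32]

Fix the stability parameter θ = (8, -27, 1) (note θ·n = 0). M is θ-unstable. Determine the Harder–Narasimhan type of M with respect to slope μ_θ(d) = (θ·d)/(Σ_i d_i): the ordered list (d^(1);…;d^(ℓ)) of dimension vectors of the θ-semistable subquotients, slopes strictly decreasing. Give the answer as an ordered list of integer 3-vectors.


Barcode: M ≅ I[1,1]^2, I[1,3], I[3,3]^2. HN layers by μ_θ (3 steps, strictly decreasing):
  μ^(1)=8; μ^(2)=1; μ^(3)=-19/2

((2, 0, 0); (0, 0, 3); (1, 1, 0))
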